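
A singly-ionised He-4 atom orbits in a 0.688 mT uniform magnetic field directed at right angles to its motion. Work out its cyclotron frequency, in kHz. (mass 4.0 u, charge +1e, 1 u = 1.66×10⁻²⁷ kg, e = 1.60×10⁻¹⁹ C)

f = qB/(2πm) = (1×1.60×10^-19)(6.88×10^-4) / [2π(6.64×10^-27)] = 2640 Hz.

f ≈ 2.64 kHz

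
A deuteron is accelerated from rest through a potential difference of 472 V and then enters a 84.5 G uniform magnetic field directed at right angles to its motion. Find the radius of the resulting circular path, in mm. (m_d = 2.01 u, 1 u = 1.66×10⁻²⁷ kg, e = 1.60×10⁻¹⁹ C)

r ≈ 525 mm

The kinetic energy gained is K = qV = (1×1.60×10^-19)(472) = 7.55×10^-17 J.
v = √(2K/m) = 2.13×10^5 m/s.
r = mv/(qB) = (3.34×10^-27)(2.13×10^5) / [(1×1.60×10^-19)(8.45×10^-3)] = 0.525 m.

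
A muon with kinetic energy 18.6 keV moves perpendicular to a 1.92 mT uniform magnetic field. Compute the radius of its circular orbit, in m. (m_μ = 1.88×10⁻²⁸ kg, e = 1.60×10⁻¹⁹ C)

Convert the energy: K = 18.6 keV = 2.98×10^-15 J.
v = √(2K/m) = √(2·2.98×10^-15/1.88×10^-28) = 5.63×10^6 m/s.
r = mv/(qB) = (1.88×10^-28)(5.63×10^6) / [(1×1.60×10^-19)(1.92×10^-3)] = 3.44 m.

r ≈ 3.44 m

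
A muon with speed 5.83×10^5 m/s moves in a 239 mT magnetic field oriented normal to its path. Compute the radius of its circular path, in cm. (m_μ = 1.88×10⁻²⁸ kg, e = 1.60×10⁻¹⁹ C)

r ≈ 0.287 cm

The magnetic force provides the centripetal force: qvB = mv²/r, so r = mv/(qB).
r = (1.88×10^-28 kg)(5.83×10^5 m/s) / [(1×1.60×10^-19 C)(0.239 T)] = 2.87×10^-3 m.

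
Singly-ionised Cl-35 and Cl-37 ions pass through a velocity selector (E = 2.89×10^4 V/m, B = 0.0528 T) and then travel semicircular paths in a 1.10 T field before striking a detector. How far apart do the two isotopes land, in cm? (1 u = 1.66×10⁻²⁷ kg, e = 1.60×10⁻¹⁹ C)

Δd ≈ 2.06 cm

Both emerge at v = E/B₁ = 5.47×10^5 m/s.
r = mv/(qB₂), so r₁ = 0.1807 m and r₂ = 0.1910 m, giving Δr = 0.0103 m.
After a semicircle each ion lands a diameter 2r from the entry slit, so the separation is 2Δr = 0.0206 m.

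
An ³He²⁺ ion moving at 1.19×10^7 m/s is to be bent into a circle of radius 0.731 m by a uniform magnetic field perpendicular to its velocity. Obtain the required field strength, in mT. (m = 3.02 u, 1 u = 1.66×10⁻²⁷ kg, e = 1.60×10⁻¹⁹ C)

qvB = mv²/r gives B = mv/(qr).
B = (5.01×10^-27)(1.19×10^7) / [(2×1.60×10^-19)(0.731)] = 0.255 T.

B ≈ 255 mT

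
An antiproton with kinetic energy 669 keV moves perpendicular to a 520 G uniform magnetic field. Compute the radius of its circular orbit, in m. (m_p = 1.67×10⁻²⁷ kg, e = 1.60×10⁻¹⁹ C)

r ≈ 2.27 m

Convert the energy: K = 669 keV = 1.07×10^-13 J.
v = √(2K/m) = √(2·1.07×10^-13/1.67×10^-27) = 1.13×10^7 m/s.
r = mv/(qB) = (1.67×10^-27)(1.13×10^7) / [(1×1.60×10^-19)(0.0520)] = 2.27 m.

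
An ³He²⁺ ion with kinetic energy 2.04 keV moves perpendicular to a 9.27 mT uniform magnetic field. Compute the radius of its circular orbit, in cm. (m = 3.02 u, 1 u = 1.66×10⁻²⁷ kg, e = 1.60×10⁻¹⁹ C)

r ≈ 61.0 cm

Convert the energy: K = 2.04 keV = 3.26×10^-16 J.
v = √(2K/m) = √(2·3.26×10^-16/5.01×10^-27) = 3.61×10^5 m/s.
r = mv/(qB) = (5.01×10^-27)(3.61×10^5) / [(2×1.60×10^-19)(9.27×10^-3)] = 0.610 m.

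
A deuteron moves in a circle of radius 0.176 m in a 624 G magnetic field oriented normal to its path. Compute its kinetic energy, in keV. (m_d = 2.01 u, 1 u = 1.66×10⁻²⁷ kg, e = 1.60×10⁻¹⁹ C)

v = qBr/m = (1×1.60×10^-19)(0.0624)(0.176) / (3.34×10^-27) = 5.27×10^5 m/s.
K = ½mv² = 0.5·(3.34×10^-27)·(5.27×10^5)² = 4.63×10^-16 J = 2.89 keV.

K ≈ 2.89 keV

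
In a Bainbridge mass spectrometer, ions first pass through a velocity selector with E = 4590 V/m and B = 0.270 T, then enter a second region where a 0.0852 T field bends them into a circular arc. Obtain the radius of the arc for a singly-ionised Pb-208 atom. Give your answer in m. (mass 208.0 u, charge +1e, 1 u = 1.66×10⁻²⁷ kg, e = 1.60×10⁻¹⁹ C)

The selector passes v = E/B = 4590/0.270 = 1.70×10^4 m/s.
In the deflection region, r = mv/(qB₂) = (3.45×10^-25)(1.70×10^4) / [(1×1.60×10^-19)(0.0852)] = 0.431 m.

r ≈ 0.431 m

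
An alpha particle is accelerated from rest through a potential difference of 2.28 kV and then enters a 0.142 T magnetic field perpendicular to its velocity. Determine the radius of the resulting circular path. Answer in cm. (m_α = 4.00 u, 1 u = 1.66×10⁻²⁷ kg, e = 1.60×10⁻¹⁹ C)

r ≈ 6.85 cm

The kinetic energy gained is K = qV = (2×1.60×10^-19)(2280) = 7.30×10^-16 J.
v = √(2K/m) = 4.69×10^5 m/s.
r = mv/(qB) = (6.64×10^-27)(4.69×10^5) / [(2×1.60×10^-19)(0.142)] = 0.0685 m.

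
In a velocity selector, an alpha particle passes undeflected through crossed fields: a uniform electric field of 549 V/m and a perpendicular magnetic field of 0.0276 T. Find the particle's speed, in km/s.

v ≈ 19.9 km/s

For zero net force, qE = qvB, so v = E/B.
v = (549) / (0.0276) = 1.99×10^4 m/s.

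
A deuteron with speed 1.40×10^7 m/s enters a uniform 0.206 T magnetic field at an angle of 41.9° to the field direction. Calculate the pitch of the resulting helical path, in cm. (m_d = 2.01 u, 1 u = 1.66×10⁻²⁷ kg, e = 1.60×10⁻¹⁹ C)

pitch ≈ 663 cm

The velocity component along B is v∥ = v cos41.9° = 1.04×10^7 m/s.
The cyclotron period T = 2πm/(qB) = 6.36×10^-7 s is set by m, q, B alone.
Pitch = v∥·T = (1.04×10^7)(6.36×10^-7) = 6.63 m.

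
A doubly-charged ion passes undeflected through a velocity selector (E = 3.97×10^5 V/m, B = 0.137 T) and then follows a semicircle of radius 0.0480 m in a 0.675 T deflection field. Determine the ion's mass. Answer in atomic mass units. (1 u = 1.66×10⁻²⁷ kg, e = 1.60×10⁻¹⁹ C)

m ≈ 2.16 u

v = E/B₁ = 2.90×10^6 m/s.
From r = mv/(qB₂), m = qB₂r/v = (2×1.60×10^-19)(0.675)(0.0480) / (2.90×10^6) = 3.58×10^-27 kg.
In atomic mass units: m = 3.58×10^-27 / 1.66×10^-27 = 2.16 u.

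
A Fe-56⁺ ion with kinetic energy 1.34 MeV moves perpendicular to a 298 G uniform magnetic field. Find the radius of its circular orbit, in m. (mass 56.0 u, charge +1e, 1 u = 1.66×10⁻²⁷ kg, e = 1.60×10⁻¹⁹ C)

r ≈ 41.9 m

Convert the energy: K = 1.34 MeV = 2.14×10^-13 J.
v = √(2K/m) = √(2·2.14×10^-13/9.30×10^-26) = 2.15×10^6 m/s.
r = mv/(qB) = (9.30×10^-26)(2.15×10^6) / [(1×1.60×10^-19)(0.0298)] = 41.9 m.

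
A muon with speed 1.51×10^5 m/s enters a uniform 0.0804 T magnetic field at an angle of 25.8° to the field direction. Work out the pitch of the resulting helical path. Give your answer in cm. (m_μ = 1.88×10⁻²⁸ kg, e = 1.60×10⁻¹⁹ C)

pitch ≈ 1.25 cm

The velocity component along B is v∥ = v cos25.8° = 1.36×10^5 m/s.
The cyclotron period T = 2πm/(qB) = 9.18×10^-8 s is set by m, q, B alone.
Pitch = v∥·T = (1.36×10^5)(9.18×10^-8) = 0.0125 m.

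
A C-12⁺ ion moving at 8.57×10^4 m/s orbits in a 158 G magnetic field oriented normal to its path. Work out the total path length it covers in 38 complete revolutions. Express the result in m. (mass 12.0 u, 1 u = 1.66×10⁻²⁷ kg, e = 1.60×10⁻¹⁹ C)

r = mv/(qB) = 0.675 m, so one revolution covers 2πr = 4.24 m.
In 38 revolutions: L = 38·2πr = 161 m.

L ≈ 161 m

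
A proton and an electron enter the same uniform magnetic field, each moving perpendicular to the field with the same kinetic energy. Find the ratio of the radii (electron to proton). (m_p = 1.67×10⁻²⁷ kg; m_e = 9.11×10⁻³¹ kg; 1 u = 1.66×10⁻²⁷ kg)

r = √(2mK)/(qB) ⇒ at equal K, r ∝ √m/q.
r_{electron}/r_{proton} = 0.0234.

ratio ≈ 0.0234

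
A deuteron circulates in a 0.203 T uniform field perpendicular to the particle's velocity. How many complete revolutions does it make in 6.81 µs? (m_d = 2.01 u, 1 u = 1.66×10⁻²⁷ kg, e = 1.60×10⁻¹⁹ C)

N = 10

T = 2πm/(qB) = 2π(3.3366×10^-27) / [(1×1.60×10^-19)(0.203)] = 6.4546×10^-7 s.
N = t/T = 6.81×10^-6 / 6.4546×10^-7 ≈ 10.55, so 10 complete revolutions.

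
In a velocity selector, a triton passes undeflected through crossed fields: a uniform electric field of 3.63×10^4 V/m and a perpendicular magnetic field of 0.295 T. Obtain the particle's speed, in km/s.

v ≈ 123 km/s

For zero net force, qE = qvB, so v = E/B.
v = (3.63×10^4) / (0.295) = 1.23×10^5 m/s.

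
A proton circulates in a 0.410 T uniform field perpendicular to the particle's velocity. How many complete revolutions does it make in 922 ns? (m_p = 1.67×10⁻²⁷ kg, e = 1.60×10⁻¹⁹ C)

T = 2πm/(qB) = 2π(1.67×10^-27) / [(1×1.60×10^-19)(0.410)] = 1.5995×10^-7 s.
N = t/T = 9.22×10^-7 / 1.5995×10^-7 ≈ 5.76, so 5 complete revolutions.

N = 5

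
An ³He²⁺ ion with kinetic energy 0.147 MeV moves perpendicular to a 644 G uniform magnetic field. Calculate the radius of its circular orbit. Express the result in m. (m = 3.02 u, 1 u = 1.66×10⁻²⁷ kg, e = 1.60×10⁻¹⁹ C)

r ≈ 0.745 m

Convert the energy: K = 0.147 MeV = 2.35×10^-14 J.
v = √(2K/m) = √(2·2.35×10^-14/5.01×10^-27) = 3.06×10^6 m/s.
r = mv/(qB) = (5.01×10^-27)(3.06×10^6) / [(2×1.60×10^-19)(0.0644)] = 0.745 m.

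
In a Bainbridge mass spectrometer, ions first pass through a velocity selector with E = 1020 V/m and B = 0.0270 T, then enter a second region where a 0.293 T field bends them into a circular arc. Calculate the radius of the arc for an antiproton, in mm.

r ≈ 1.35 mm

The selector passes v = E/B = 1020/0.0270 = 3.78×10^4 m/s.
In the deflection region, r = mv/(qB₂) = (1.67×10^-27)(3.78×10^4) / [(1×1.60×10^-19)(0.293)] = 1.35×10^-3 m.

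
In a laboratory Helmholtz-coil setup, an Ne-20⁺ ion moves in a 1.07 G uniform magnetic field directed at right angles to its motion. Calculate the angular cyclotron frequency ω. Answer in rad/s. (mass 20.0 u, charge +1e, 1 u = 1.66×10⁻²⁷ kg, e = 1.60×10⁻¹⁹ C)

ω = qB/m = (1×1.60×10^-19)(1.07×10^-4) / (3.32×10^-26) = 516 rad/s.

ω ≈ 516 rad/s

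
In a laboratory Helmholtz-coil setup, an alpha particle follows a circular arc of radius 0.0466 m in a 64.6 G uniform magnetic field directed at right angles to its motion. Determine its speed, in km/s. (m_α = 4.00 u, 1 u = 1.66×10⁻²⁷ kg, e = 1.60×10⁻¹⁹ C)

v ≈ 14.5 km/s

From qvB = mv²/r, v = qBr/m.
v = (2×1.60×10^-19)(6.46×10^-3)(0.0466) / (6.64×10^-27) = 1.45×10^4 m/s.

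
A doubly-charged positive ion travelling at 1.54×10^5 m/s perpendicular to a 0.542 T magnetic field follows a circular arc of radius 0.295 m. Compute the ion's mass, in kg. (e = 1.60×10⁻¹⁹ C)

qvB = mv²/r ⇒ m = qBr/v.
m = (2×1.60×10^-19)(0.542)(0.295) / (1.54×10^5) = 3.32×10^-25 kg.

m ≈ 3.32×10^-25 kg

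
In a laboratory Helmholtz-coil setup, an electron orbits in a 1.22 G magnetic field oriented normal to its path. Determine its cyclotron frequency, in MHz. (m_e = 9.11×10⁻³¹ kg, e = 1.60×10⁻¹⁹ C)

f = qB/(2πm) = (1×1.60×10^-19)(1.22×10^-4) / [2π(9.11×10^-31)] = 3.41×10^6 Hz.

f ≈ 3.41 MHz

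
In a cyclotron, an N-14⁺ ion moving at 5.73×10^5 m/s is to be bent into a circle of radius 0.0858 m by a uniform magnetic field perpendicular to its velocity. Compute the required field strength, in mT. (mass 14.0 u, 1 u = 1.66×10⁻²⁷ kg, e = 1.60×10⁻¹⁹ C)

B ≈ 970 mT

qvB = mv²/r gives B = mv/(qr).
B = (2.32×10^-26)(5.73×10^5) / [(1×1.60×10^-19)(0.0858)] = 0.970 T.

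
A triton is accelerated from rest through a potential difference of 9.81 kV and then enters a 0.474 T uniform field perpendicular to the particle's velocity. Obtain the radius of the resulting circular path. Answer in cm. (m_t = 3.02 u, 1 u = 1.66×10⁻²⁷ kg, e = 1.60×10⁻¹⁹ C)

r ≈ 5.23 cm

The kinetic energy gained is K = qV = (1×1.60×10^-19)(9810) = 1.57×10^-15 J.
v = √(2K/m) = 7.91×10^5 m/s.
r = mv/(qB) = (5.01×10^-27)(7.91×10^5) / [(1×1.60×10^-19)(0.474)] = 0.0523 m.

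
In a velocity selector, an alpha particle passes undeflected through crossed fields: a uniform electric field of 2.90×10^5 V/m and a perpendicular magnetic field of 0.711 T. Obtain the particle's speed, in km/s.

For zero net force, qE = qvB, so v = E/B.
v = (2.90×10^5) / (0.711) = 4.08×10^5 m/s.

v ≈ 408 km/s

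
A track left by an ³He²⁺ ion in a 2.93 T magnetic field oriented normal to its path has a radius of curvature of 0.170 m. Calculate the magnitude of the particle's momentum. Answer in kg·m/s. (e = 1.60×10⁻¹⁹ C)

p ≈ 1.59×10^-19 kg·m/s

Since qvB = mv²/r, the momentum p = mv = qBr.
p = (2×1.60×10^-19)(2.93)(0.170) = 1.59×10^-19 kg·m/s.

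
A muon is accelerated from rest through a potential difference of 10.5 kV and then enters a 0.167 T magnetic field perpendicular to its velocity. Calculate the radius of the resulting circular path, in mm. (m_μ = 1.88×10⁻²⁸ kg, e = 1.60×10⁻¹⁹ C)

r ≈ 29.7 mm

The kinetic energy gained is K = qV = (1×1.60×10^-19)(1.05×10^4) = 1.68×10^-15 J.
v = √(2K/m) = 4.23×10^6 m/s.
r = mv/(qB) = (1.88×10^-28)(4.23×10^6) / [(1×1.60×10^-19)(0.167)] = 0.0297 m.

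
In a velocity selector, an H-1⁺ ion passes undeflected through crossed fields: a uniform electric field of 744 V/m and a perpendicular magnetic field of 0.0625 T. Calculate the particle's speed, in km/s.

v ≈ 11.9 km/s

For zero net force, qE = qvB, so v = E/B.
v = (744) / (0.0625) = 1.19×10^4 m/s.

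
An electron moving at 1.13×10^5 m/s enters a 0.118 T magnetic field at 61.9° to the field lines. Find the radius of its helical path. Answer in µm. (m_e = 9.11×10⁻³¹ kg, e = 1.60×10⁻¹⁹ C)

r ≈ 4.81 µm

Only the perpendicular component v⊥ = v sin61.9° = 9.97×10^4 m/s is bent by the field.
r = m v⊥ /(qB) = (9.11×10^-31)(9.97×10^4) / [(1×1.60×10^-19)(0.118)] = 4.81×10^-6 m.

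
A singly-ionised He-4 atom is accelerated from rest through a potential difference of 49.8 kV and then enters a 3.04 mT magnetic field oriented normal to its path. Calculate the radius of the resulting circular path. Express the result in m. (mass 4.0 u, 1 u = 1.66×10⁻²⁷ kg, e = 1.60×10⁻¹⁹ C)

The kinetic energy gained is K = qV = (1×1.60×10^-19)(4.98×10^4) = 7.97×10^-15 J.
v = √(2K/m) = 1.55×10^6 m/s.
r = mv/(qB) = (6.64×10^-27)(1.55×10^6) / [(1×1.60×10^-19)(3.04×10^-3)] = 21.1 m.

r ≈ 21.1 m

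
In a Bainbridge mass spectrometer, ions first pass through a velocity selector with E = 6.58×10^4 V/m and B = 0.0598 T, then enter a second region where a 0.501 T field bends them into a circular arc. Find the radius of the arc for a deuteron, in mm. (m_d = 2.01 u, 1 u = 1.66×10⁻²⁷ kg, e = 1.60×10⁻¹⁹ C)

The selector passes v = E/B = 6.58×10^4/0.0598 = 1.10×10^6 m/s.
In the deflection region, r = mv/(qB₂) = (3.34×10^-27)(1.10×10^6) / [(1×1.60×10^-19)(0.501)] = 0.0458 m.

r ≈ 45.8 mm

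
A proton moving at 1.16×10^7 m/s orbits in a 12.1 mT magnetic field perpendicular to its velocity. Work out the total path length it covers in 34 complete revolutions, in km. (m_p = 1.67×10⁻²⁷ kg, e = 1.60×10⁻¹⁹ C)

L ≈ 2.14 km

r = mv/(qB) = 10.0 m, so one revolution covers 2πr = 62.9 m.
In 34 revolutions: L = 34·2πr = 2140 m.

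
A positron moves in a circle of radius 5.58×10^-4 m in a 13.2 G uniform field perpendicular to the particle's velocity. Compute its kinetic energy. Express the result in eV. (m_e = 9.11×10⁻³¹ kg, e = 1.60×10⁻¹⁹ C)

v = qBr/m = (1×1.60×10^-19)(1.32×10^-3)(5.58×10^-4) / (9.11×10^-31) = 1.29×10^5 m/s.
K = ½mv² = 0.5·(9.11×10^-31)·(1.29×10^5)² = 7.62×10^-21 J = 0.0476 eV.

K ≈ 0.0476 eV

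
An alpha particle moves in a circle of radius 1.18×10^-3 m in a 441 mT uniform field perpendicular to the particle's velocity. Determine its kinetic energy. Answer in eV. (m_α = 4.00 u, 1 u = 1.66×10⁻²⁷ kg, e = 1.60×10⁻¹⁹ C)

K ≈ 13.1 eV

v = qBr/m = (2×1.60×10^-19)(0.441)(1.18×10^-3) / (6.64×10^-27) = 2.51×10^4 m/s.
K = ½mv² = 0.5·(6.64×10^-27)·(2.51×10^4)² = 2.09×10^-18 J = 13.1 eV.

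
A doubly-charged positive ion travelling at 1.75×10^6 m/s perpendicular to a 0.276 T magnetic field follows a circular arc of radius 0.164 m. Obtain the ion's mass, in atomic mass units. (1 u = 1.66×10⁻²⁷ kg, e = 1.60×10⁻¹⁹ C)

m ≈ 4.99 u

qvB = mv²/r ⇒ m = qBr/v.
m = (2×1.60×10^-19)(0.276)(0.164) / (1.75×10^6) = 8.28×10^-27 kg = 4.99 u.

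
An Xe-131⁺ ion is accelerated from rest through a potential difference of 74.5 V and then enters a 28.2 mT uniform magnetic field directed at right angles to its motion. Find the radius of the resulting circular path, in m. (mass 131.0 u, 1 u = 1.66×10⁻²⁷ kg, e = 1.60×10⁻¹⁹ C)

The kinetic energy gained is K = qV = (1×1.60×10^-19)(74.5) = 1.19×10^-17 J.
v = √(2K/m) = 1.05×10^4 m/s.
r = mv/(qB) = (2.17×10^-25)(1.05×10^4) / [(1×1.60×10^-19)(0.0282)] = 0.505 m.

r ≈ 0.505 m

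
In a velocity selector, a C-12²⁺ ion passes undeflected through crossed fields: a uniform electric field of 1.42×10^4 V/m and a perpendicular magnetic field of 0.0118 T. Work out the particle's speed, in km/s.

For zero net force, qE = qvB, so v = E/B.
v = (1.42×10^4) / (0.0118) = 1.20×10^6 m/s.

v ≈ 1200 km/s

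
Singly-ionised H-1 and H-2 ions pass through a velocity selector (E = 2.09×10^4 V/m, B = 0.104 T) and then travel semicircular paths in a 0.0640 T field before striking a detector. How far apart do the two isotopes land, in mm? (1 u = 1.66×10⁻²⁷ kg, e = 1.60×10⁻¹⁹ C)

Both emerge at v = E/B₁ = 2.01×10^5 m/s.
r = mv/(qB₂), so r₁ = 0.0326 m and r₂ = 0.0652 m, giving Δr = 0.0326 m.
After a semicircle each ion lands a diameter 2r from the entry slit, so the separation is 2Δr = 0.0652 m.

Δd ≈ 65.2 mm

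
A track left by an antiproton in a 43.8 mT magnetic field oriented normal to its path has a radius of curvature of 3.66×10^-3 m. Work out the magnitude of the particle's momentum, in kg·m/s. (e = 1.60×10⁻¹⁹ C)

Since qvB = mv²/r, the momentum p = mv = qBr.
p = (1×1.60×10^-19)(0.0438)(3.66×10^-3) = 2.56×10^-23 kg·m/s.

p ≈ 2.56×10^-23 kg·m/s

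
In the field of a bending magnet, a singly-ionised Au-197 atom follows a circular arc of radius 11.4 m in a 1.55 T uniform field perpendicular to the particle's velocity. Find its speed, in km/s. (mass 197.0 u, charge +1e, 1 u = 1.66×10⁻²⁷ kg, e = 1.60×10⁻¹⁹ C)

From qvB = mv²/r, v = qBr/m.
v = (1×1.60×10^-19)(1.55)(11.4) / (3.27×10^-25) = 8.65×10^6 m/s.

v ≈ 8650 km/s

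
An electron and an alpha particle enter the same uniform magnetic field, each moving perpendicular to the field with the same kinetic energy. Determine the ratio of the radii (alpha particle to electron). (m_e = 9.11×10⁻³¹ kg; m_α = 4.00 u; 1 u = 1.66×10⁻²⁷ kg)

ratio ≈ 42.7

r = √(2mK)/(qB) ⇒ at equal K, r ∝ √m/q.
r_{alpha particle}/r_{electron} = 42.7.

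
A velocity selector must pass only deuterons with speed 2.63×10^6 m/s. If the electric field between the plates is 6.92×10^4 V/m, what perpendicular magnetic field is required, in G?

B ≈ 263 G

qE = qvB ⇒ B = E/v = (6.92×10^4) / (2.63×10^6) = 0.0263 T.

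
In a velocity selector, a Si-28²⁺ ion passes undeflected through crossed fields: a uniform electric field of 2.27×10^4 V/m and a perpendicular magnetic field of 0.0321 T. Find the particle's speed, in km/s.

For zero net force, qE = qvB, so v = E/B.
v = (2.27×10^4) / (0.0321) = 7.07×10^5 m/s.

v ≈ 707 km/s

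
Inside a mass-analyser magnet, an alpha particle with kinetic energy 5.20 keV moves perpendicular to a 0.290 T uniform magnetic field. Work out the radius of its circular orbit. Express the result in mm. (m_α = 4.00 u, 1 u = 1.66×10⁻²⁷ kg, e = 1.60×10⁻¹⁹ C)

Convert the energy: K = 5.20 keV = 8.32×10^-16 J.
v = √(2K/m) = √(2·8.32×10^-16/6.64×10^-27) = 5.01×10^5 m/s.
r = mv/(qB) = (6.64×10^-27)(5.01×10^5) / [(2×1.60×10^-19)(0.290)] = 0.0358 m.

r ≈ 35.8 mm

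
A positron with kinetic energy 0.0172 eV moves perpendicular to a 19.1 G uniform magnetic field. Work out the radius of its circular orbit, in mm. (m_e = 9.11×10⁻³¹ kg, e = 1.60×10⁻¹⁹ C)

Convert the energy: K = 0.0172 eV = 2.75×10^-21 J.
v = √(2K/m) = √(2·2.75×10^-21/9.11×10^-31) = 7.77×10^4 m/s.
r = mv/(qB) = (9.11×10^-31)(7.77×10^4) / [(1×1.60×10^-19)(1.91×10^-3)] = 2.32×10^-4 m.

r ≈ 0.232 mm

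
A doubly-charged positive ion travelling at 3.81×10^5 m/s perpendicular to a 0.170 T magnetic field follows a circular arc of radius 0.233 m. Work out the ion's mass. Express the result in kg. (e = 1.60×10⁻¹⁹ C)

m ≈ 3.33×10^-26 kg

qvB = mv²/r ⇒ m = qBr/v.
m = (2×1.60×10^-19)(0.170)(0.233) / (3.81×10^5) = 3.33×10^-26 kg.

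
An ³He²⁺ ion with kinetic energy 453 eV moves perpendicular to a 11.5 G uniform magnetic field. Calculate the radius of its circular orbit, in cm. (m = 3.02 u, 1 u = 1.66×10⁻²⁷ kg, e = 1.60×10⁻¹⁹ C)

r ≈ 232 cm

Convert the energy: K = 453 eV = 7.25×10^-17 J.
v = √(2K/m) = √(2·7.25×10^-17/5.01×10^-27) = 1.70×10^5 m/s.
r = mv/(qB) = (5.01×10^-27)(1.70×10^5) / [(2×1.60×10^-19)(1.15×10^-3)] = 2.32 m.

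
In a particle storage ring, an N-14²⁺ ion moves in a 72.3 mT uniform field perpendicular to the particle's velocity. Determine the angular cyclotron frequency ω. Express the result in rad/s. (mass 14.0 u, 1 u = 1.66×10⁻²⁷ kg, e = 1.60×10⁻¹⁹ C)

ω ≈ 9.96×10^5 rad/s

ω = qB/m = (2×1.60×10^-19)(0.0723) / (2.32×10^-26) = 9.96×10^5 rad/s.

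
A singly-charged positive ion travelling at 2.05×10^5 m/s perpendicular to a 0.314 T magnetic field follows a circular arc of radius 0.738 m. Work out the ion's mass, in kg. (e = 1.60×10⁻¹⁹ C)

m ≈ 1.81×10^-25 kg

qvB = mv²/r ⇒ m = qBr/v.
m = (1×1.60×10^-19)(0.314)(0.738) / (2.05×10^5) = 1.81×10^-25 kg.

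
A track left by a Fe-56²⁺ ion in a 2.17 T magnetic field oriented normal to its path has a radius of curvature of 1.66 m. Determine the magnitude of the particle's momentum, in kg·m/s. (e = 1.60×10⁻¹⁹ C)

p ≈ 1.15×10^-18 kg·m/s

Since qvB = mv²/r, the momentum p = mv = qBr.
p = (2×1.60×10^-19)(2.17)(1.66) = 1.15×10^-18 kg·m/s.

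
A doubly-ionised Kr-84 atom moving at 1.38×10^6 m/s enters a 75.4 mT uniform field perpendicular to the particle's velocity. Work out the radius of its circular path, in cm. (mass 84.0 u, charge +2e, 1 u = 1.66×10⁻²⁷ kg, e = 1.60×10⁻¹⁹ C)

r ≈ 798 cm

The magnetic force provides the centripetal force: qvB = mv²/r, so r = mv/(qB).
r = (1.39×10^-25 kg)(1.38×10^6 m/s) / [(2×1.60×10^-19 C)(0.0754 T)] = 7.98 m.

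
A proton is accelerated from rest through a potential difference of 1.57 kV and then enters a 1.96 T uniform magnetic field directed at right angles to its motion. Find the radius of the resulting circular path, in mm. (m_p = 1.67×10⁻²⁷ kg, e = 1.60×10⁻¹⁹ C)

r ≈ 2.92 mm

The kinetic energy gained is K = qV = (1×1.60×10^-19)(1570) = 2.51×10^-16 J.
v = √(2K/m) = 5.48×10^5 m/s.
r = mv/(qB) = (1.67×10^-27)(5.48×10^5) / [(1×1.60×10^-19)(1.96)] = 2.92×10^-3 m.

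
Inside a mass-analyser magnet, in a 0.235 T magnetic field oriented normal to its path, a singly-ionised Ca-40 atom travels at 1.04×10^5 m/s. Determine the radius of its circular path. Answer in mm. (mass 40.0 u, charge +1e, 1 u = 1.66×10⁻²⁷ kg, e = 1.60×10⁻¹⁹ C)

The magnetic force provides the centripetal force: qvB = mv²/r, so r = mv/(qB).
r = (6.64×10^-26 kg)(1.04×10^5 m/s) / [(1×1.60×10^-19 C)(0.235 T)] = 0.184 m.

r ≈ 184 mm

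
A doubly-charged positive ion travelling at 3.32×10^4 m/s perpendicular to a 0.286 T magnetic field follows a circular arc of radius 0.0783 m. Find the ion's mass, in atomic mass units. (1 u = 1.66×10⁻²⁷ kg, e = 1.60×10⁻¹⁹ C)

m ≈ 130 u

qvB = mv²/r ⇒ m = qBr/v.
m = (2×1.60×10^-19)(0.286)(0.0783) / (3.32×10^4) = 2.16×10^-25 kg = 130 u.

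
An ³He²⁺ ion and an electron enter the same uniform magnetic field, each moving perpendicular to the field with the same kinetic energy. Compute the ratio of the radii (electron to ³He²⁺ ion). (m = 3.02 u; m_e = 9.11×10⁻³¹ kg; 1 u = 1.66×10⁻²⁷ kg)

r = √(2mK)/(qB) ⇒ at equal K, r ∝ √m/q.
r_{electron}/r_{³He²⁺ ion} = 0.0270.

ratio ≈ 0.0270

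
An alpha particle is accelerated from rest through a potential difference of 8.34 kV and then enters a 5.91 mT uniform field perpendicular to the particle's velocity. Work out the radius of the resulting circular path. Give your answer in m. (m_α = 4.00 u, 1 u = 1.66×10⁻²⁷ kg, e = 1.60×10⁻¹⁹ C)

r ≈ 3.15 m

The kinetic energy gained is K = qV = (2×1.60×10^-19)(8340) = 2.67×10^-15 J.
v = √(2K/m) = 8.97×10^5 m/s.
r = mv/(qB) = (6.64×10^-27)(8.97×10^5) / [(2×1.60×10^-19)(5.91×10^-3)] = 3.15 m.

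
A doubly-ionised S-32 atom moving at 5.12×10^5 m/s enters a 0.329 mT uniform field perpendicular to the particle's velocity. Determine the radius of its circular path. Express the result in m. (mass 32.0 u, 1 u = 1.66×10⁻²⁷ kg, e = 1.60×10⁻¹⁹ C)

The magnetic force provides the centripetal force: qvB = mv²/r, so r = mv/(qB).
r = (5.31×10^-26 kg)(5.12×10^5 m/s) / [(2×1.60×10^-19 C)(3.29×10^-4 T)] = 258 m.

r ≈ 258 m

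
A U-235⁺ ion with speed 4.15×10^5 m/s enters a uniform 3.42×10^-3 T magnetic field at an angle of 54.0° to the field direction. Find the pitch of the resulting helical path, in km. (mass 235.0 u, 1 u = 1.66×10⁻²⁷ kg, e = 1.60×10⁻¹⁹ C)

pitch ≈ 1.09 km

The velocity component along B is v∥ = v cos54.0° = 2.44×10^5 m/s.
The cyclotron period T = 2πm/(qB) = 4.48×10^-3 s is set by m, q, B alone.
Pitch = v∥·T = (2.44×10^5)(4.48×10^-3) = 1090 m.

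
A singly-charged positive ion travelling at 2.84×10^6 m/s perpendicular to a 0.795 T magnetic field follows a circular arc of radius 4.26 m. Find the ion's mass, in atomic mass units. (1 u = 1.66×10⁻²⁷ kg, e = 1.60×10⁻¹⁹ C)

m ≈ 115 u

qvB = mv²/r ⇒ m = qBr/v.
m = (1×1.60×10^-19)(0.795)(4.26) / (2.84×10^6) = 1.91×10^-25 kg = 115 u.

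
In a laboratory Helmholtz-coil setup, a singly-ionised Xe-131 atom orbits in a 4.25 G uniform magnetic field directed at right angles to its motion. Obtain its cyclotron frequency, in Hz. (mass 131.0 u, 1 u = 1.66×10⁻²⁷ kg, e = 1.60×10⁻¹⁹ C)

f ≈ 49.8 Hz

f = qB/(2πm) = (1×1.60×10^-19)(4.25×10^-4) / [2π(2.17×10^-25)] = 49.8 Hz.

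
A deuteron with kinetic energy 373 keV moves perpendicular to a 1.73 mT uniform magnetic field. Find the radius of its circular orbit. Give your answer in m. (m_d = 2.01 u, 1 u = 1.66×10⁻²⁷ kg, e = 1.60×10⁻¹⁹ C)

r ≈ 72.1 m

Convert the energy: K = 373 keV = 5.97×10^-14 J.
v = √(2K/m) = √(2·5.97×10^-14/3.34×10^-27) = 5.98×10^6 m/s.
r = mv/(qB) = (3.34×10^-27)(5.98×10^6) / [(1×1.60×10^-19)(1.73×10^-3)] = 72.1 m.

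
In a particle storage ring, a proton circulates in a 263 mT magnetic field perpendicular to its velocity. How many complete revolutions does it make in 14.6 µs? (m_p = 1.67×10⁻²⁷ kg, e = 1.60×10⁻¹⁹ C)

T = 2πm/(qB) = 2π(1.67×10^-27) / [(1×1.60×10^-19)(0.263)] = 2.4936×10^-7 s.
N = t/T = 1.46×10^-5 / 2.4936×10^-7 ≈ 58.55, so 58 complete revolutions.

N = 58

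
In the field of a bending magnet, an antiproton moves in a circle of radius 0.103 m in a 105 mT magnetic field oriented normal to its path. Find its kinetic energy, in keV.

K ≈ 5.60 keV

v = qBr/m = (1×1.60×10^-19)(0.105)(0.103) / (1.67×10^-27) = 1.04×10^6 m/s.
K = ½mv² = 0.5·(1.67×10^-27)·(1.04×10^6)² = 8.96×10^-16 J = 5.60 keV.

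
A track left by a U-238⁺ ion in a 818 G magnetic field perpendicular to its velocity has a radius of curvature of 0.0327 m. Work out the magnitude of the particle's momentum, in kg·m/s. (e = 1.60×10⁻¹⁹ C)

Since qvB = mv²/r, the momentum p = mv = qBr.
p = (1×1.60×10^-19)(0.0818)(0.0327) = 4.28×10^-22 kg·m/s.

p ≈ 4.28×10^-22 kg·m/s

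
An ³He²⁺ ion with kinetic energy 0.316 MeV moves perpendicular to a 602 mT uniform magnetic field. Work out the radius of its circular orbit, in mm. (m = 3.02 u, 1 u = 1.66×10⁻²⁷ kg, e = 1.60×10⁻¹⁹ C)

Convert the energy: K = 0.316 MeV = 5.06×10^-14 J.
v = √(2K/m) = √(2·5.06×10^-14/5.01×10^-27) = 4.49×10^6 m/s.
r = mv/(qB) = (5.01×10^-27)(4.49×10^6) / [(2×1.60×10^-19)(0.602)] = 0.117 m.

r ≈ 117 mm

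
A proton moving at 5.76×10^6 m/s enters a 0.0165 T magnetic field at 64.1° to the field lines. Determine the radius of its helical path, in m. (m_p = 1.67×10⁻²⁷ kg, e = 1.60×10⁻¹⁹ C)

r ≈ 3.28 m

Only the perpendicular component v⊥ = v sin64.1° = 5.18×10^6 m/s is bent by the field.
r = m v⊥ /(qB) = (1.67×10^-27)(5.18×10^6) / [(1×1.60×10^-19)(0.0165)] = 3.28 m.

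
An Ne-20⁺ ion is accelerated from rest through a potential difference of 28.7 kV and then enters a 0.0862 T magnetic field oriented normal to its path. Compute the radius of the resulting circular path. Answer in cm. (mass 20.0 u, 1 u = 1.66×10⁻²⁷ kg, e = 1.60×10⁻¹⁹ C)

r ≈ 127 cm

The kinetic energy gained is K = qV = (1×1.60×10^-19)(2.87×10^4) = 4.59×10^-15 J.
v = √(2K/m) = 5.26×10^5 m/s.
r = mv/(qB) = (3.32×10^-26)(5.26×10^5) / [(1×1.60×10^-19)(0.0862)] = 1.27 m.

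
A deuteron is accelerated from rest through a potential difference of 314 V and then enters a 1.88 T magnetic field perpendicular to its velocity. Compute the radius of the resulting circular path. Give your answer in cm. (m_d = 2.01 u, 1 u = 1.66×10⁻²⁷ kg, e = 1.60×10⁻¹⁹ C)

The kinetic energy gained is K = qV = (1×1.60×10^-19)(314) = 5.02×10^-17 J.
v = √(2K/m) = 1.74×10^5 m/s.
r = mv/(qB) = (3.34×10^-27)(1.74×10^5) / [(1×1.60×10^-19)(1.88)] = 1.92×10^-3 m.

r ≈ 0.192 cm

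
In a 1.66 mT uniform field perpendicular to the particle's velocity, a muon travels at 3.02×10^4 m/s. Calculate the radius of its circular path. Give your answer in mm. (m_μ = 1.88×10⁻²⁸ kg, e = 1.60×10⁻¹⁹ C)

The magnetic force provides the centripetal force: qvB = mv²/r, so r = mv/(qB).
r = (1.88×10^-28 kg)(3.02×10^4 m/s) / [(1×1.60×10^-19 C)(1.66×10^-3 T)] = 0.0214 m.

r ≈ 21.4 mm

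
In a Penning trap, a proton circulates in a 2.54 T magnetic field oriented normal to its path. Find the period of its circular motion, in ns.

The cyclotron period is independent of speed: T = 2πm/(qB).
T = 2π(1.67×10^-27) / [(1×1.60×10^-19)(2.54)] = 2.58×10^-8 s.

T ≈ 25.8 ns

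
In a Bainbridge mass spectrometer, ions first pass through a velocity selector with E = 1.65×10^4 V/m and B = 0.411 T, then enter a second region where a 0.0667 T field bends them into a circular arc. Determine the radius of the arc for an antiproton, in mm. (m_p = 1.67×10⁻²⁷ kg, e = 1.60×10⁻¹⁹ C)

r ≈ 6.28 mm

The selector passes v = E/B = 1.65×10^4/0.411 = 4.01×10^4 m/s.
In the deflection region, r = mv/(qB₂) = (1.67×10^-27)(4.01×10^4) / [(1×1.60×10^-19)(0.0667)] = 6.28×10^-3 m.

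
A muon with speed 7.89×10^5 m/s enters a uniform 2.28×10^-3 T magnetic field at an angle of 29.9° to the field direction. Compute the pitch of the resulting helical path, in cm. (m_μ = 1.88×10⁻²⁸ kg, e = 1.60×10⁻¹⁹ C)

pitch ≈ 221 cm

The velocity component along B is v∥ = v cos29.9° = 6.84×10^5 m/s.
The cyclotron period T = 2πm/(qB) = 3.24×10^-6 s is set by m, q, B alone.
Pitch = v∥·T = (6.84×10^5)(3.24×10^-6) = 2.21 m.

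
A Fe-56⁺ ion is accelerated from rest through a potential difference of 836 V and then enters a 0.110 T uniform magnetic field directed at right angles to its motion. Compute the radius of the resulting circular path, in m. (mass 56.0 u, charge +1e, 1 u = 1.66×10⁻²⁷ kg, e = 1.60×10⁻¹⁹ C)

r ≈ 0.283 m

The kinetic energy gained is K = qV = (1×1.60×10^-19)(836) = 1.34×10^-16 J.
v = √(2K/m) = 5.36×10^4 m/s.
r = mv/(qB) = (9.30×10^-26)(5.36×10^4) / [(1×1.60×10^-19)(0.110)] = 0.283 m.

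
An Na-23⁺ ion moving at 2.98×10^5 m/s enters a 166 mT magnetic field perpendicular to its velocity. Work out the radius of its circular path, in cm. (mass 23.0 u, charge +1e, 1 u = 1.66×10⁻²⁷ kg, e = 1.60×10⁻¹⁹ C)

r ≈ 42.8 cm

The magnetic force provides the centripetal force: qvB = mv²/r, so r = mv/(qB).
r = (3.82×10^-26 kg)(2.98×10^5 m/s) / [(1×1.60×10^-19 C)(0.166 T)] = 0.428 m.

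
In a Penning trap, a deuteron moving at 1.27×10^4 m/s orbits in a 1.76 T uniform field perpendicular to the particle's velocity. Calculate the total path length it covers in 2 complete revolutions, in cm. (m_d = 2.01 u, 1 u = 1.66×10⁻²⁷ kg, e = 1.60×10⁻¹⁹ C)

r = mv/(qB) = 1.50×10^-4 m, so one revolution covers 2πr = 9.45×10^-4 m.
In 2 revolutions: L = 2·2πr = 1.89×10^-3 m.

L ≈ 0.189 cm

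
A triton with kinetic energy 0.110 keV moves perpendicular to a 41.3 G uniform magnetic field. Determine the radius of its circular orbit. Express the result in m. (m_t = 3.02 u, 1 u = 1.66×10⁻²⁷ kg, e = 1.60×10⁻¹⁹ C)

Convert the energy: K = 0.110 keV = 1.76×10^-17 J.
v = √(2K/m) = √(2·1.76×10^-17/5.01×10^-27) = 8.38×10^4 m/s.
r = mv/(qB) = (5.01×10^-27)(8.38×10^4) / [(1×1.60×10^-19)(4.13×10^-3)] = 0.636 m.

r ≈ 0.636 m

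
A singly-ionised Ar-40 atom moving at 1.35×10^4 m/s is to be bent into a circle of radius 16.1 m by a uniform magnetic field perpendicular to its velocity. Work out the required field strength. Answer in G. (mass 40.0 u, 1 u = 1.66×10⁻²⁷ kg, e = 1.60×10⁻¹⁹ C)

B ≈ 3.48 G

qvB = mv²/r gives B = mv/(qr).
B = (6.64×10^-26)(1.35×10^4) / [(1×1.60×10^-19)(16.1)] = 3.48×10^-4 T.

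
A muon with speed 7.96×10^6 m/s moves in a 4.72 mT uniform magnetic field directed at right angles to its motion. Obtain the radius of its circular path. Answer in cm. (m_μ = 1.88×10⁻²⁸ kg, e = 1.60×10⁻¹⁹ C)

r ≈ 198 cm

The magnetic force provides the centripetal force: qvB = mv²/r, so r = mv/(qB).
r = (1.88×10^-28 kg)(7.96×10^6 m/s) / [(1×1.60×10^-19 C)(4.72×10^-3 T)] = 1.98 m.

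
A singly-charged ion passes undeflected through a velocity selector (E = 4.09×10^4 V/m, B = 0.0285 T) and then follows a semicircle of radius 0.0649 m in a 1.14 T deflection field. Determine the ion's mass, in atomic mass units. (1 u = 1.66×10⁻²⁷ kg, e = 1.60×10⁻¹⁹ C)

v = E/B₁ = 1.44×10^6 m/s.
From r = mv/(qB₂), m = qB₂r/v = (1×1.60×10^-19)(1.14)(0.0649) / (1.44×10^6) = 8.25×10^-27 kg.
In atomic mass units: m = 8.25×10^-27 / 1.66×10^-27 = 4.97 u.

m ≈ 4.97 u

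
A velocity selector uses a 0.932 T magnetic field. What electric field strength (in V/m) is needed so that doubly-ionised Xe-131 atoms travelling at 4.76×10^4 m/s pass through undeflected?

qE = qvB ⇒ E = vB = (4.76×10^4)(0.932) = 4.44×10^4 V/m.

E ≈ 4.44×10^4 V/m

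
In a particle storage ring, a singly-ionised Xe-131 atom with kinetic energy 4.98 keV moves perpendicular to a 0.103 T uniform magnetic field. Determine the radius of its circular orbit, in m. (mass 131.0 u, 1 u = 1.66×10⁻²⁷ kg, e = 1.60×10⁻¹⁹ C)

r ≈ 1.13 m

Convert the energy: K = 4.98 keV = 7.97×10^-16 J.
v = √(2K/m) = √(2·7.97×10^-16/2.17×10^-25) = 8.56×10^4 m/s.
r = mv/(qB) = (2.17×10^-25)(8.56×10^4) / [(1×1.60×10^-19)(0.103)] = 1.13 m.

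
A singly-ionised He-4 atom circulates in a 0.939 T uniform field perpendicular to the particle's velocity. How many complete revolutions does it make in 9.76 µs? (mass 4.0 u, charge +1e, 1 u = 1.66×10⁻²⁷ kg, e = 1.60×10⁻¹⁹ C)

T = 2πm/(qB) = 2π(6.64×10^-27) / [(1×1.60×10^-19)(0.939)] = 2.7769×10^-7 s.
N = t/T = 9.76×10^-6 / 2.7769×10^-7 ≈ 35.15, so 35 complete revolutions.

N = 35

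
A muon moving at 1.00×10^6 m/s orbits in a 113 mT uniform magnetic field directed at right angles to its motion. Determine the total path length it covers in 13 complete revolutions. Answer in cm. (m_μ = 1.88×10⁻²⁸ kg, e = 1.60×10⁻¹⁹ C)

r = mv/(qB) = 0.0104 m, so one revolution covers 2πr = 0.0653 m.
In 13 revolutions: L = 13·2πr = 0.849 m.

L ≈ 84.9 cm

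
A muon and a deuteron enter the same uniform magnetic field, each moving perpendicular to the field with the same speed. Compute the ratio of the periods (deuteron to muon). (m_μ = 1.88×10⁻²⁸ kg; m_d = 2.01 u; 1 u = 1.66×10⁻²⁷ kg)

T = 2πm/(qB) is independent of speed, so T₂/T₁ = (m₂/q₂)/(m₁/q₁).
T_{deuteron}/T_{muon} = (3.34×10^-27/1e) / (1.88×10^-28/1e) = 17.7.

ratio ≈ 17.7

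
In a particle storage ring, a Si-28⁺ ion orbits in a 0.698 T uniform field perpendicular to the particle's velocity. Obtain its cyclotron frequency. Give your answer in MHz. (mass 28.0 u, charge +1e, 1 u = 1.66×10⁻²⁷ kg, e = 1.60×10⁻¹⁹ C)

f ≈ 0.382 MHz

f = qB/(2πm) = (1×1.60×10^-19)(0.698) / [2π(4.65×10^-26)] = 3.82×10^5 Hz.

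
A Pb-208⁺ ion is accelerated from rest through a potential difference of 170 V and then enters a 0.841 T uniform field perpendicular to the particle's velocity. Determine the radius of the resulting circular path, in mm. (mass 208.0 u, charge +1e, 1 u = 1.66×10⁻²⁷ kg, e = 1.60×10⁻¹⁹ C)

The kinetic energy gained is K = qV = (1×1.60×10^-19)(170) = 2.72×10^-17 J.
v = √(2K/m) = 1.26×10^4 m/s.
r = mv/(qB) = (3.45×10^-25)(1.26×10^4) / [(1×1.60×10^-19)(0.841)] = 0.0322 m.

r ≈ 32.2 mm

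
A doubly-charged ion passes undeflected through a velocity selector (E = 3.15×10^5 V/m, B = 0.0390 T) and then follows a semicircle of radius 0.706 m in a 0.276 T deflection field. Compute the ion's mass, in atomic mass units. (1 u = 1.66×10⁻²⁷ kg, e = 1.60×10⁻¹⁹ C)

m ≈ 4.65 u

v = E/B₁ = 8.08×10^6 m/s.
From r = mv/(qB₂), m = qB₂r/v = (2×1.60×10^-19)(0.276)(0.706) / (8.08×10^6) = 7.72×10^-27 kg.
In atomic mass units: m = 7.72×10^-27 / 1.66×10^-27 = 4.65 u.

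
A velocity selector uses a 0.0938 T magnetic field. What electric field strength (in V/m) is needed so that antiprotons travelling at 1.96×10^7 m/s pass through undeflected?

E ≈ 1.84×10^6 V/m

qE = qvB ⇒ E = vB = (1.96×10^7)(0.0938) = 1.84×10^6 V/m.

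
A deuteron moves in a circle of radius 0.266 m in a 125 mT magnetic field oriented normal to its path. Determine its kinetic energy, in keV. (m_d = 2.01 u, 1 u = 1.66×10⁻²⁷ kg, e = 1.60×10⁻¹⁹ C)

K ≈ 26.5 keV

v = qBr/m = (1×1.60×10^-19)(0.125)(0.266) / (3.34×10^-27) = 1.59×10^6 m/s.
K = ½mv² = 0.5·(3.34×10^-27)·(1.59×10^6)² = 4.24×10^-15 J = 26.5 keV.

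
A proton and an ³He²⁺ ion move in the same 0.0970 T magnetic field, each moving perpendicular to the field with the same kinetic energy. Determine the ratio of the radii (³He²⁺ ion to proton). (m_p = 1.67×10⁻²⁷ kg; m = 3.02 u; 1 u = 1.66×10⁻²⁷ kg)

ratio ≈ 0.866

r = √(2mK)/(qB) ⇒ at equal K, r ∝ √m/q.
r_{³He²⁺ ion}/r_{proton} = 0.866.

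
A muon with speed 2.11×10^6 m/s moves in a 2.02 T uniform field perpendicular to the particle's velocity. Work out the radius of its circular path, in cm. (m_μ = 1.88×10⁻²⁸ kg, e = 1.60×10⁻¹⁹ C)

r ≈ 0.123 cm

The magnetic force provides the centripetal force: qvB = mv²/r, so r = mv/(qB).
r = (1.88×10^-28 kg)(2.11×10^6 m/s) / [(1×1.60×10^-19 C)(2.02 T)] = 1.23×10^-3 m.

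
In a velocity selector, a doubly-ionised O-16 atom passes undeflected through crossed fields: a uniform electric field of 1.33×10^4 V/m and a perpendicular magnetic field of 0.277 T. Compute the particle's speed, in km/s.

v ≈ 48.0 km/s

For zero net force, qE = qvB, so v = E/B.
v = (1.33×10^4) / (0.277) = 4.80×10^4 m/s.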